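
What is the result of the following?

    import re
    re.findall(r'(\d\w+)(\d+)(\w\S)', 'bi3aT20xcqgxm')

[('3aT2', '0', 'xc')]

3 groups means the one result is a tuple of 3 captured strings — 1 here.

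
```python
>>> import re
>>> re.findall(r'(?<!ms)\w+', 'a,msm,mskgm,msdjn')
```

The negative lookaround is zero-width — it rules out positions where the adjacent text would match, without consuming anything.
Walking the string: at [0:1] → 'a'; at [2:5] → 'msm'; at [6:11] → 'mskgm'; at [12:17] → 'msdjn'.
`findall` yields the raw match text (4 of them) because the pattern has no groups.

['a', 'msm', 'mskgm', 'msdjn']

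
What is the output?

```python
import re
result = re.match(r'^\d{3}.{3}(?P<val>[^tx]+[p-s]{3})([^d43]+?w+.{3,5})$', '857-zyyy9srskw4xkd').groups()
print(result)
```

('yy9srs', 'kw4xkd')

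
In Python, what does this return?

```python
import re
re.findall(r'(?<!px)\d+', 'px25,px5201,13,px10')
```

Because the assertion is negative and zero-width, positions next to the forbidden text are skipped.
Walking the string: at [3:4] → '5'; at [8:11] → '201'; at [12:14] → '13'; at [18:19] → '0'.
No capturing groups, so `findall` returns the 4 full match strings.

['5', '201', '13', '0']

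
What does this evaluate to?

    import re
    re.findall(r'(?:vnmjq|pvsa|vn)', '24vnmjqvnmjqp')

['vnmjq', 'vnmjq']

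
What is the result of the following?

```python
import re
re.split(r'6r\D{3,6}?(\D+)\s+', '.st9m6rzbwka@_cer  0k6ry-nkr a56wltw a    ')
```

This matches the literal '6r', then 3 to 6 of a non-digit (lazy); then one or more of a non-digit (captured); then one or more of whitespace.
Lazy quantifiers expand one character at a time until the remainder of the pattern can match.
Matches to split on: at [5:19] → '6rzbwka@_cer  '; at [21:29] → '6ry-nkr '.
`re.split` interleaves the captured-group text with the surrounding fragments.

['.st9m', 'ka@_cer ', '0k', 'kr', 'a56wltw a    ']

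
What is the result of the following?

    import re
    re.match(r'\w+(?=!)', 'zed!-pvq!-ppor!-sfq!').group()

'zed'

Lookahead/lookbehind check context without consuming it, so the matched span excludes the asserted characters.
`re.match` only tries the pattern at the start of the string.
The match spans [0:3] → 'zed'.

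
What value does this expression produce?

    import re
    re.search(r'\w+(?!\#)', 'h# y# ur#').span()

A negative assertion filters positions out without eating any characters.
Unlike `match`, `search` isn't anchored — it looks for the pattern anywhere in the string.
The match spans [6:7] → 'u'.

(6, 7)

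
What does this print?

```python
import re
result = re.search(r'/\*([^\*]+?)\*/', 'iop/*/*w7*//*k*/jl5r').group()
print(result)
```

The match spans [5:11] → '/*w7*/'.

/*w7*/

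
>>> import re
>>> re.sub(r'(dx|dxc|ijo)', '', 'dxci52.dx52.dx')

`|` is ordered: at each position the engine commits to the first alternative that works.
Each match is replaced by ''.

'ci52.52.'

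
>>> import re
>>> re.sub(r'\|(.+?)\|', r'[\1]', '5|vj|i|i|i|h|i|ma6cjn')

'5[vj]i[i]i[h]i|ma6cjn'

A `+?`/`*?`/`{m,n}?` starts at its minimum and grows only as far as needed for what follows to match.
Matches: at [1:5] → '|vj|'; at [6:9] → '|i|'; at [10:13] → '|h|'.
Each match is replaced using the text its own group 1 captured.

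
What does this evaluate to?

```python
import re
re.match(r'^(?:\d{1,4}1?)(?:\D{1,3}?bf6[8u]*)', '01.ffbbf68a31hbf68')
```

None

Pattern: anchored at the start of the string; then 1 to 4 of a digit, then optionally the literal '1' (non-capturing group); then 1 to 3 of a non-digit (lazy), then the literal 'bf6', then zero or more of one of [8u] (non-capturing group).
`re.match` won't scan ahead — the pattern has to work from the very first character.
Here the string doesn't start with a match, so the call returns None.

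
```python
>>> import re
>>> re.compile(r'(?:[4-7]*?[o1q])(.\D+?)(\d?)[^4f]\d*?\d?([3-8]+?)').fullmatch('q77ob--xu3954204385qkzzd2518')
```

None

Pattern: zero or more of a character in [4-7] (lazy), then one of [o1q] (non-capturing group); then any character, then one or more of a non-digit (lazy) (captured); then optionally a digit (captured); then any character except [4f], then zero or more of a digit (lazy), then optionally a digit; then one or more of a character in [3-8] (lazy) (captured).
For `fullmatch`, every character of the input must be accounted for by the pattern.
Here there's no way to consume every character, so the call returns None.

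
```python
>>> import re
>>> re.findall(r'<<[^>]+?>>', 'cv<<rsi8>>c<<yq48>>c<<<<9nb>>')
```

['<<rsi8>>', '<<yq48>>', '<<<<9nb>>']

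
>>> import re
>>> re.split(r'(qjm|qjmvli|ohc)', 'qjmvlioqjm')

['', 'qjm', 'vlio', 'qjm', '']

`|` is ordered: at each position the engine commits to the first alternative that works.
Matches to split on: at [0:3] → 'qjm'; at [7:10] → 'qjm'.
`re.split` interleaves the captured-group text with the surrounding fragments.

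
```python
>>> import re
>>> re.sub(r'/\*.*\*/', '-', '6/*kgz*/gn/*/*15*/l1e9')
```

'6-l1e9'

Matches: at [1:18] → '/*kgz*/gn/*/*15*/'.
Every occurrence is swapped for '-'.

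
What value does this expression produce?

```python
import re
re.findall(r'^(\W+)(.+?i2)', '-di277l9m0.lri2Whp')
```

[('-', 'di2')]

This matches anchored at the start of the string; then one or more of a non-word character (captured); then one or more of any character (lazy), then the literal 'i2' (captured).
With 2 capturing groups, `findall` returns a 2-tuple per match.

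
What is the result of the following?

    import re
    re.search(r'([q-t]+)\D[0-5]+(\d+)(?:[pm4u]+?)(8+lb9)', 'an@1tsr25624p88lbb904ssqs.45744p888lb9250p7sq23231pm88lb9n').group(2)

The match spans [21:38] → 'ssqs.45744p888lb9'.
Captured: group 1 = 'ssqs', group 2 = '744', group 3 = '888lb9'.

'744'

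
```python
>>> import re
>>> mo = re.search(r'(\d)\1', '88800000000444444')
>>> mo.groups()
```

('8',)

A backreference is literal: `\1` must see the identical characters the first group matched.
Unlike `match`, `search` isn't anchored — it looks for the pattern anywhere in the string.
The match spans [0:2] → '88'.
Captured: group 1 = '8'.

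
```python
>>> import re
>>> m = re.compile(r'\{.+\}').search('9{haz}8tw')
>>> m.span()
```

(1, 6)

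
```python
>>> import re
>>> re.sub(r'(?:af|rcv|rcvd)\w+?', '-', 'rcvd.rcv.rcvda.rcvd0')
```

'-.rcv.-a.-0'

The regex engine tests alternatives in the order written; an earlier branch that matches wins even if a later one would match more.
Matches: at [0:4] → 'rcvd'; at [9:13] → 'rcvd'; at [15:19] → 'rcvd'.
Every occurrence is swapped for '-'.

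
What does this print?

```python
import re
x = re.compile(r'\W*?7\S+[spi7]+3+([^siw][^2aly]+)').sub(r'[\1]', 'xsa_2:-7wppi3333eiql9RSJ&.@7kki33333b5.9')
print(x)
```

xsa_2[b5.9]

The pattern matches zero or more of a non-word character (lazy), then a literal '7'; then one or more of a non-whitespace character, then one or more of one of [spi7], then one or more of the literal '3'; then any character except [siw], then one or more of any character except [2aly] (captured).
Matches: at [5:40] → ':-7wppi3333eiql9RSJ&.@7kki33333b5.9'.
`\1` in the replacement pulls in group 1's text for each match.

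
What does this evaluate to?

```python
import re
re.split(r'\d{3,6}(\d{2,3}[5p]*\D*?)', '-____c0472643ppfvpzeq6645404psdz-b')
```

['-____c', '43pp', 'fvpzeq', '04p', 'sdz-b']

`re.split` interleaves the captured-group text with the surrounding fragments.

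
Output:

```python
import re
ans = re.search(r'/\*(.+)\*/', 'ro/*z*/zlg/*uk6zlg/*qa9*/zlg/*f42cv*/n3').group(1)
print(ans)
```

The match spans [2:37] → '/*z*/zlg/*uk6zlg/*qa9*/zlg/*f42cv*/'.
Captured: group 1 = 'z*/zlg/*uk6zlg/*qa9*/zlg/*f42cv'.

z*/zlg/*uk6zlg/*qa9*/zlg/*f42cv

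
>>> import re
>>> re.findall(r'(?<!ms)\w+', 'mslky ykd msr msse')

A negative assertion filters positions out without eating any characters.
Scanning left to right: at [0:5] → 'mslky'; at [6:9] → 'ykd'; at [10:13] → 'msr'; at [14:18] → 'msse'.
No capturing groups, so `findall` returns the 4 full match strings.

['mslky', 'ykd', 'msr', 'msse']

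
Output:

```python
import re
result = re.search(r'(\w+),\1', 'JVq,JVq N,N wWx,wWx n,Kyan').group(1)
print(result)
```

The match spans [0:7] → 'JVq,JVq'.
Captured: group 1 = 'JVq'.

JVq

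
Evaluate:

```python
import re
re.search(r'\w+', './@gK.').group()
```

The match spans [3:5] → 'gK'.

'gK'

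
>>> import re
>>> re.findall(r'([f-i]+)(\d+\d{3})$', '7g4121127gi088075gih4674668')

[('gih', '4674668')]

`findall` packs the 2 group values into a tuple for every match.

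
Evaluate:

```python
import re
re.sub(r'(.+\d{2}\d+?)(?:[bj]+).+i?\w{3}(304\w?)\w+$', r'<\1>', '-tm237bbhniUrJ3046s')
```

'<-tm237>'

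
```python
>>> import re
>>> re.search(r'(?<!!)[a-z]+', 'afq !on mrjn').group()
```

'afq'

The negative lookaround is zero-width — it rules out positions where the adjacent text would match, without consuming anything.
The match spans [0:3] → 'afq'.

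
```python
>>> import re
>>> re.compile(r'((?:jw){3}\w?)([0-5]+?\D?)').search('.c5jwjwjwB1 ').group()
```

The pattern matches the literal 'jw' repeated 3 times, then optionally a word character (captured); then one or more of a character in [0-5] (lazy), then optionally a non-digit (captured).
The match spans [3:12] → 'jwjwjwB1 '.

'jwjwjwB1 '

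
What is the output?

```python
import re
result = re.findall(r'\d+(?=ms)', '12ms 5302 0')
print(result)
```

['12']

Because the assertion is zero-width, the text it checks is not consumed and won't appear in the result.
Since nothing is captured, `findall` lists the 1 matched substring directly.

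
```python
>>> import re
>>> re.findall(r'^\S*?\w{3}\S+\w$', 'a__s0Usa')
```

['a__s0Usa']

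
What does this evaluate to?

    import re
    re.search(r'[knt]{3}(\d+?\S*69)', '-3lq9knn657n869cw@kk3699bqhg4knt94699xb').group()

The pattern matches exactly 3 of one of [knt]; then one or more of a digit (lazy), then zero or more of a non-whitespace character, then the literal '69' (captured).
Unlike `match`, `search` isn't anchored — it looks for the pattern anywhere in the string.
The match spans [5:36] → 'knn657n869cw@kk3699bqhg4knt9469'.
Captured: group 1 = '657n869cw@kk3699bqhg4knt9469'.

'knn657n869cw@kk3699bqhg4knt9469'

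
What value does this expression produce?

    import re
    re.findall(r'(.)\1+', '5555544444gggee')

['5', '4', 'g', 'e']

The backreference `\1` re-matches whatever the first group consumed, character for character.
Walking the string: at [0:5] match '55555', group 1 = '5'; at [5:10] match '44444', group 1 = '4'; at [10:13] match 'ggg', group 1 = 'g'; at [13:15] match 'ee', group 1 = 'e'.
With a single group, `findall` returns only what that group captured — 4 items.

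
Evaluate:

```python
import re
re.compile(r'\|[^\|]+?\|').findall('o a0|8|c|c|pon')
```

Matches: at [4:7] → '|8|'; at [8:11] → '|c|'.
Since nothing is captured, `findall` lists the 2 matched substrings directly.

['|8|', '|c|']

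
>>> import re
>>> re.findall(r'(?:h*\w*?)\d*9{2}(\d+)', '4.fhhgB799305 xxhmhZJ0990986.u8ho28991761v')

['305', '0986', '1761']

Pattern: zero or more of the literal 'h', then zero or more of a word character (lazy) (non-capturing group); then zero or more of a digit, then exactly 2 of a literal '9'; then one or more of a digit (captured).
Walking the string: at [2:13] match 'fhhgB799305', group 1 = '305'; at [14:28] match 'xxhmhZJ0990986', group 1 = '0986'; at [29:41] match 'u8ho28991761', group 1 = '1761'.
`findall` collects group 1 from each match (3 total).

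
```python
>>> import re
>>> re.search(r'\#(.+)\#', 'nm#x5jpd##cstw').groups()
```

The match spans [2:10] → '#x5jpd##'.
Captured: group 1 = 'x5jpd#'.

('x5jpd#',)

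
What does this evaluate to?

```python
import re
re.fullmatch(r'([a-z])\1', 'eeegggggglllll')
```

A backreference is literal: `\1` must see the identical characters the first group matched.
`fullmatch` succeeds only if the pattern covers the string from start to end.
Here the string isn't matched end-to-end, so the call returns None.

None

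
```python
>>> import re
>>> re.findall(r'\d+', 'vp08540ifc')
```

The pattern matches one or more of a digit.
No capturing groups, so `findall` returns the 1 full match string.

['08540']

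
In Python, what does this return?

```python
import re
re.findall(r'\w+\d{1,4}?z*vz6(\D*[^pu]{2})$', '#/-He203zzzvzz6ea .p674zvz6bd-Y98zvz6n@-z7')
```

`findall` collects group 1 from the one match (1 total).

['n@-z7']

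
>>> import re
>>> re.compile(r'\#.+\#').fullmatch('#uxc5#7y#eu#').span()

(0, 12)

`re.fullmatch` requires the pattern to consume the entire string.
The match spans [0:12] → '#uxc5#7y#eu#'.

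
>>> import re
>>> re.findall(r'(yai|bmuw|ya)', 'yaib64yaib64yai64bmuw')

['yai', 'yai', 'yai', 'bmuw']

Alternation tries branches left to right and keeps the first one that lets the overall match succeed at that position.
Walking the string: at [0:3] match 'yai', group 1 = 'yai'; at [6:9] match 'yai', group 1 = 'yai'; at [12:15] match 'yai', group 1 = 'yai'; at [17:21] match 'bmuw', group 1 = 'bmuw'.
Because there's exactly one group, `findall` drops the full match and keeps group 1 from each hit.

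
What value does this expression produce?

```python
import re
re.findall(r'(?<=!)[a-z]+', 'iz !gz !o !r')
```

['gz', 'o', 'r']

Because the assertion is zero-width, the text it checks is not consumed and won't appear in the result.
Matches: at [4:6] → 'gz'; at [8:9] → 'o'; at [11:12] → 'r'.
Since nothing is captured, `findall` lists the 3 matched substrings directly.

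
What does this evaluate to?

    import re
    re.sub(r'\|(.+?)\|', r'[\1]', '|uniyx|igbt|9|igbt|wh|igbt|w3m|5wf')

'[uniyx]igbt[9]igbt[wh]igbt[w3m]5wf'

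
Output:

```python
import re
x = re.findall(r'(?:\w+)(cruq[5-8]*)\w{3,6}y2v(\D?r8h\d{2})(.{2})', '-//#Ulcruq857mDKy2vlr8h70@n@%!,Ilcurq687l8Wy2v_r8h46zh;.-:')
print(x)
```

The pattern matches one or more of a word character (non-capturing group); then the literal 'c', then the literal 'ruq', then zero or more of a character in [5-8] (captured); then 3 to 6 of a word character, then the literal 'y2v'; then optionally a non-digit, then the literal 'r8h', then exactly 2 of a digit (captured); then exactly 2 of any character (captured).
Matches: at [4:27] match 'Ulcruq857mDKy2vlr8h70@n', groups = ('cruq857', 'lr8h70', '@n').
3 groups means the one result is a tuple of 3 captured strings — 1 here.

[('cruq857', 'lr8h70', '@n')]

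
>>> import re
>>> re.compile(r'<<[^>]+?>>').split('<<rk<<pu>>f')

`split` removes every match and returns the 2 fragments in between.

['', 'f']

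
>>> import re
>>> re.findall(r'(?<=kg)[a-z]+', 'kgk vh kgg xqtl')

['k', 'g']

The lookaround is zero-width — it requires the adjacent text to match without consuming it, so the asserted text isn't part of the match.
No capturing groups, so `findall` returns the 2 full match strings.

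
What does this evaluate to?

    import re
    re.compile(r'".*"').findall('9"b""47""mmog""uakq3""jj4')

['"b""47""mmog""uakq3""']

Scanning left to right: at [1:22] → '"b""47""mmog""uakq3""'.
`findall` yields the raw match text (1 of them) because the pattern has no groups.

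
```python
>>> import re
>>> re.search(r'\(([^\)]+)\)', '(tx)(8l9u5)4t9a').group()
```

`re.search` tries every starting position until one works.
The match spans [0:4] → '(tx)'.
Captured: group 1 = 'tx'.

'(tx)'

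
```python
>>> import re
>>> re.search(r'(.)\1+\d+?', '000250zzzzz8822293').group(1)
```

'0'

The match spans [0:4] → '0002'.
Captured: group 1 = '0'.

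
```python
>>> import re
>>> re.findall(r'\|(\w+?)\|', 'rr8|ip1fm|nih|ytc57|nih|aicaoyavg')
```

['ip1fm', 'ytc57']

Matches: at [3:10] match '|ip1fm|', group 1 = 'ip1fm'; at [13:20] match '|ytc57|', group 1 = 'ytc57'.
With a single group, `findall` returns only what that group captured — 2 items.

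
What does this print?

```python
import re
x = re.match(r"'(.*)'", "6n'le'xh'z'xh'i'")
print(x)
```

None

`re.match` won't scan ahead — the pattern has to work from the very first character.
Here the string doesn't start with a match, so the call returns None.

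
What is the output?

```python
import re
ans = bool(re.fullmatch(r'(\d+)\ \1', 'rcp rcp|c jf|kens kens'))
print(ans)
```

False

`\1` is not a pattern — it's the concrete string captured by group 1, re-applied verbatim.
For `fullmatch`, every character of the input must be accounted for by the pattern.
Here the string isn't matched end-to-end, so the call returns None, and `bool(None)` is False.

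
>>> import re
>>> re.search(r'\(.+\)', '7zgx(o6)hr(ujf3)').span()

The match spans [4:16] → '(o6)hr(ujf3)'.

(4, 16)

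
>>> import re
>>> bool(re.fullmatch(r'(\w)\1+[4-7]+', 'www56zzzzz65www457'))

False

A backreference is literal: `\1` must see the identical characters the first group matched.
`re.fullmatch` requires the pattern to consume the entire string.
Here the string isn't matched end-to-end, so the call returns None, and `bool(None)` is False.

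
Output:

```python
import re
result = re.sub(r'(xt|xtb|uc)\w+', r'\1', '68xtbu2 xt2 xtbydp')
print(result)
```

Alternation isn't longest-match — the leftmost alternative that fits at this position is chosen.
Matches: at [2:7] → 'xtbu2'; at [8:11] → 'xt2'; at [12:18] → 'xtbydp'.
`\1` in the replacement pulls in group 1's text for each match.

68xt xt xt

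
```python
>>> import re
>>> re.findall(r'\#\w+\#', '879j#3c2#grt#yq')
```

['#3c2#']

Matches: at [4:9] → '#3c2#'.
`findall` yields the raw match text (1 of them) because the pattern has no groups.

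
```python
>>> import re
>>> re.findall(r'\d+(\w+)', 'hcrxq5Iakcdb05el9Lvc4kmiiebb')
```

['Iakcdb05el9Lvc4kmiiebb']

This matches one or more of a digit; then one or more of a word character (captured).
With a single group, `findall` returns only what that group captured — 1 item.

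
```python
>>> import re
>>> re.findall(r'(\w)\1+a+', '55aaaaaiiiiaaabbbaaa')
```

`\1` has to match the exact text group 1 already captured.
One capturing group, so `findall` returns just the captured substring from each match — 3 in all.

['5', 'i', 'b']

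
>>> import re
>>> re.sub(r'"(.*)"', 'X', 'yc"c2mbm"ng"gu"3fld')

'ycX3fld'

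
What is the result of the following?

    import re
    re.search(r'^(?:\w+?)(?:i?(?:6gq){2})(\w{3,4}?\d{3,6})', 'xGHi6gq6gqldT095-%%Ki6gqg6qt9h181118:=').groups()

The match spans [0:16] → 'xGHi6gq6gqldT095'.
Captured: group 1 = 'ldT095'.

('ldT095',)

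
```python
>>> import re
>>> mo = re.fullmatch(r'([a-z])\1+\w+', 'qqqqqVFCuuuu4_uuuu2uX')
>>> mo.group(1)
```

'q'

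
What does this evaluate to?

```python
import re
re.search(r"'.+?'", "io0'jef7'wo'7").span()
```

Because the quantifier is non-greedy, it stops expanding at the earliest point where the rest of the pattern can succeed.
`search` walks the string left to right and returns the first match it finds.
The match spans [3:9] → "'jef7'".

(3, 9)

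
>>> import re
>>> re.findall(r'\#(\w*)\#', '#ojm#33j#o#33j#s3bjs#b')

Matches: at [0:5] match '#ojm#', group 1 = 'ojm'; at [8:11] match '#o#', group 1 = 'o'; at [14:21] match '#s3bjs#', group 1 = 's3bjs'.
Because there's exactly one group, `findall` drops the full match and keeps group 1 from each hit.

['ojm', 'o', 's3bjs']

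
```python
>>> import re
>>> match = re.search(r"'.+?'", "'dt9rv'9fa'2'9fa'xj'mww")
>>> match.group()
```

The match spans [0:7] → "'dt9rv'".

"'dt9rv'"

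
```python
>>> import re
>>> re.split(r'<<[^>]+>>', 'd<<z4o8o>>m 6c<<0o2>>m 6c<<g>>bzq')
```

['d', 'm 6c', 'm 6c', 'bzq']

Matches to split on: at [1:10] → '<<z4o8o>>'; at [14:21] → '<<0o2>>'; at [25:30] → '<<g>>'.
Splitting on the pattern gives 4 pieces.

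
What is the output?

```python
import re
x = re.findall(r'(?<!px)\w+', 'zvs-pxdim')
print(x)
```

['zvs', 'pxdim']

Because the assertion is negative and zero-width, positions next to the forbidden text are skipped.
Matches: at [0:3] → 'zvs'; at [4:9] → 'pxdim'.
With no groups in the pattern, `findall` gives back each whole match — 2 here.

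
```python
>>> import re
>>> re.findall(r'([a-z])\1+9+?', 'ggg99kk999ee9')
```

['g', 'k', 'e']

`\1` has to match the exact text group 1 already captured.
Walking the string: at [0:4] match 'ggg9', group 1 = 'g'; at [5:8] match 'kk9', group 1 = 'k'; at [10:13] match 'ee9', group 1 = 'e'.
Because there's exactly one group, `findall` drops the full match and keeps group 1 from each hit.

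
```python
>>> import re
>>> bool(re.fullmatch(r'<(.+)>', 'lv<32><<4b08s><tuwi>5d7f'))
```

False

For `fullmatch`, every character of the input must be accounted for by the pattern.
Here the string isn't matched end-to-end, so the call returns None, and `bool(None)` is False.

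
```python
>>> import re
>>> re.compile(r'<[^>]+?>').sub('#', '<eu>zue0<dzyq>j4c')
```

Every occurrence is swapped for '#'.

'#zue0#j4c'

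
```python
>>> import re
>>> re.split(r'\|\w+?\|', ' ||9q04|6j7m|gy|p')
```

Matches to split on: at [2:8] → '|9q04|'; at [12:16] → '|gy|'.
Splitting on the pattern gives 3 pieces.

[' |', '6j7m', 'p']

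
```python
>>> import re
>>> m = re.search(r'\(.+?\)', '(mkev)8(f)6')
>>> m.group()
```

The match spans [0:6] → '(mkev)'.

'(mkev)'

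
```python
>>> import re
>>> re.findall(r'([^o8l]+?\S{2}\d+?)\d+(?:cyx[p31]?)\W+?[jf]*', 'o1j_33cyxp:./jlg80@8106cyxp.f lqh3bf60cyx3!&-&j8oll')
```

The pattern matches one or more of any character except [o8l] (lazy), then exactly 2 of a non-whitespace character, then one or more of a digit (lazy) (captured); then one or more of a digit; then the literal 'cyx', then optionally one of [p31] (non-capturing group); then one or more of a non-word character (lazy), then zero or more of one of [jf].
Lazy quantifiers expand one character at a time until the remainder of the pattern can match.
Scanning left to right: at [1:11] match '1j_33cyxp:', group 1 = '1j_3'; at [17:29] match '0@8106cyxp.f', group 1 = '0@81'; at [31:43] match 'qh3bf60cyx3!', group 1 = 'qh3bf6'.
Because there's exactly one group, `findall` drops the full match and keeps group 1 from each hit.

['1j_3', '0@81', 'qh3bf6']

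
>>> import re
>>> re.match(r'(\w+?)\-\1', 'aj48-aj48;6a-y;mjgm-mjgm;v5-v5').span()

`re.match` won't scan ahead — the pattern has to work from the very first character.
The match spans [0:9] → 'aj48-aj48'.

(0, 9)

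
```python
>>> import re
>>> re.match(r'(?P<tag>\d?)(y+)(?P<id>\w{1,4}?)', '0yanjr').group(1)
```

'0'

The pattern matches optionally a digit (captured as 'tag'); then one or more of a literal 'y' (captured); then 1 to 4 of a word character (lazy) (captured as 'id').
Lazy quantifiers expand one character at a time until the remainder of the pattern can match.
`re.match` only tries the pattern at the start of the string.
The match spans [0:3] → '0ya'.
Captured: group 1 = '0', group 2 = 'y', group 3 = 'a'.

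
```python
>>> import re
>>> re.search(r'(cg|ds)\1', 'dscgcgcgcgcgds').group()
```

'cgcg'

`\1` has to match the exact text group 1 already captured.
Unlike `match`, `search` isn't anchored — it looks for the pattern anywhere in the string.
The match spans [2:6] → 'cgcg'.
Captured: group 1 = 'cg'.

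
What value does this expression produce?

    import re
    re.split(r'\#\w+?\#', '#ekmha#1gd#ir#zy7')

['', '1gd', 'zy7']

Matches to split on: at [0:7] → '#ekmha#'; at [10:14] → '#ir#'.
`split` removes every match and returns the 3 fragments in between.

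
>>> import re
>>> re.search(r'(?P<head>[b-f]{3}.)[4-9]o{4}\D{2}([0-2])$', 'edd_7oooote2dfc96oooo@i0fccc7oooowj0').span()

Pattern: exactly 3 of a character in [b-f], then any character (captured as 'head'); then a character in [4-9], then exactly 4 of the literal 'o', then exactly 2 of a non-digit; then a character in [0-2] (captured); then anchored at the end.
`search` walks the string left to right and returns the first match it finds.
The match spans [24:36] → 'fccc7oooowj0'.
Captured: group 1 = 'fccc', group 2 = '0'.

(24, 36)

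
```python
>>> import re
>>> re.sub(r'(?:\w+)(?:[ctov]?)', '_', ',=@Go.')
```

',=@_.'

This matches one or more of a word character (non-capturing group); then optionally one of [ctov] (non-capturing group).
`sub` substitutes '_' at each match site.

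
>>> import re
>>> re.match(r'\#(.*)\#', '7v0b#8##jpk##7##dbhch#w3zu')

`re.match` won't scan ahead — the pattern has to work from the very first character.
Here the pattern fails at index 0, so the call returns None.

None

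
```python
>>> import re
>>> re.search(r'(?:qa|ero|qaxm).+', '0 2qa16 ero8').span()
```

(3, 12)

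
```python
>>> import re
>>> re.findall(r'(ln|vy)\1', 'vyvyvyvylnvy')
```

['vy', 'vy']

After group 1 captures some text, `\1` only succeeds where that same text appears again.
One capturing group, so `findall` returns just the captured substring from each match — 2 in all.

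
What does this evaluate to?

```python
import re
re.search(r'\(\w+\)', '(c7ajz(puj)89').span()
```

(6, 11)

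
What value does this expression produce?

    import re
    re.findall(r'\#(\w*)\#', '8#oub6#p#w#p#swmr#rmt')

['oub6', 'w', 'swmr']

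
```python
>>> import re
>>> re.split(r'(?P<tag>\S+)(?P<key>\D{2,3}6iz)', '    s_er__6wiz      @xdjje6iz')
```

['    s_er__6wiz      ', '@xdj', 'je6iz', '']

With a capturing group present, the delimiter's captured portion is kept in the result list.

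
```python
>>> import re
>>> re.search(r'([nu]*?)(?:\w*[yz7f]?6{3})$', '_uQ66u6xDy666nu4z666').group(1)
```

The pattern matches zero or more of one of [nu] (lazy) (captured); then zero or more of a word character, then optionally one of [yz7f], then exactly 3 of a literal '6' (non-capturing group); then anchored at the end.
`re.search` scans for the first position where the pattern succeeds.
The match spans [0:20] → '_uQ66u6xDy666nu4z666'.
Captured: group 1 = ''.

''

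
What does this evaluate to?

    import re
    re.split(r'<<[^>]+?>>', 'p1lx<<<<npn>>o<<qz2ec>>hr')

Matches to split on: at [4:13] → '<<<<npn>>'; at [14:23] → '<<qz2ec>>'.
The string is cut at each match, leaving 3 pieces.

['p1lx', 'o', 'hr']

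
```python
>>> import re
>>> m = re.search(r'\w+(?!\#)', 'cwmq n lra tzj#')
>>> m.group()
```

'cwmq'

`(?!…)`/`(?<!…)` only lets a position through if the neighbouring text does NOT match; no characters are consumed.
`re.search` scans for the first position where the pattern succeeds.
The match spans [0:4] → 'cwmq'.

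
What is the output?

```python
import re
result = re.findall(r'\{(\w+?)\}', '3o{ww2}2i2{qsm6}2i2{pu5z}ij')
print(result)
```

Scanning left to right: at [2:7] match '{ww2}', group 1 = 'ww2'; at [10:16] match '{qsm6}', group 1 = 'qsm6'; at [19:25] match '{pu5z}', group 1 = 'pu5z'.
One capturing group, so `findall` returns just the captured substring from each match — 3 in all.

['ww2', 'qsm6', 'pu5z']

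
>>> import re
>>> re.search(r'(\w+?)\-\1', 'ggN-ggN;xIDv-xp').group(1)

`\1` is not a pattern — it's the concrete string captured by group 1, re-applied verbatim.
Unlike `match`, `search` isn't anchored — it looks for the pattern anywhere in the string.
The match spans [0:7] → 'ggN-ggN'.
Captured: group 1 = 'ggN'.

'ggN'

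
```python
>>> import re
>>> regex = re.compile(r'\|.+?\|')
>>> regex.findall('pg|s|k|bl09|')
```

['|s|', '|bl09|']

Walking the string: at [2:5] → '|s|'; at [6:12] → '|bl09|'.
Since nothing is captured, `findall` lists the 2 matched substrings directly.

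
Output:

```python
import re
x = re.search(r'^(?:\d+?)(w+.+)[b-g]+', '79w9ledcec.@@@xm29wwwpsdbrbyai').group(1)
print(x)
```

w9ledcec.@@@xm29wwwpsdbr

The match spans [0:27] → '79w9ledcec.@@@xm29wwwpsdbrb'.
Captured: group 1 = 'w9ledcec.@@@xm29wwwpsdbr'.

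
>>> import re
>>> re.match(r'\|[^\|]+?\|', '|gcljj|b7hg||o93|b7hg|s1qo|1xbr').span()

(0, 7)

With `match`, the pattern is implicitly anchored at the beginning.
The match spans [0:7] → '|gcljj|'.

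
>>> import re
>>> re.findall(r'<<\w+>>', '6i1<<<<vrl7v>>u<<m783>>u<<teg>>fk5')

Since nothing is captured, `findall` lists the 3 matched substrings directly.

['<<vrl7v>>', '<<m783>>', '<<teg>>']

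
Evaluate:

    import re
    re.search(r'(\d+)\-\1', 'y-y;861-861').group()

'861-861'

A backreference is literal: `\1` must see the identical characters the first group matched.
`re.search` scans for the first position where the pattern succeeds.
The match spans [4:11] → '861-861'.
Captured: group 1 = '861'.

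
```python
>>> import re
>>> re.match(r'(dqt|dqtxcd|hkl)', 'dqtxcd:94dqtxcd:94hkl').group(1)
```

Alternation tries branches left to right and keeps the first one that lets the overall match succeed at that position.
`re.match` only tries the pattern at the start of the string.
The match spans [0:3] → 'dqt'.
Captured: group 1 = 'dqt'.

'dqt'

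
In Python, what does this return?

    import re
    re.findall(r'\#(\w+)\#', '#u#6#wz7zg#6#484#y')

['u', 'wz7zg', '484']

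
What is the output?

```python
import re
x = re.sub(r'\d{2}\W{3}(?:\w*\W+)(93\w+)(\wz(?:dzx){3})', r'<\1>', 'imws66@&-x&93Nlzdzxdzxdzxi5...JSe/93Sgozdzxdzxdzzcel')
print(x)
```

imws<93N>i5...JSe/93Sgozdzxdzxdzzcel

Pattern: exactly 2 of a digit, then exactly 3 of a non-word character; then zero or more of a word character, then one or more of a non-word character (non-capturing group); then the literal '93', then one or more of a word character (captured); then a word character, then a literal 'z', then the literal 'dzx' repeated 3 times (captured).
Each match is replaced using the text its own group 1 captured.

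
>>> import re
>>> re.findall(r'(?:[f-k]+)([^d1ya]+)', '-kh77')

['77']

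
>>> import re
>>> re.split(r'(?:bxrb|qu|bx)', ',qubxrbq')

`|` is ordered: at each position the engine commits to the first alternative that works.
Splitting on the pattern gives 3 pieces.

[',', '', 'q']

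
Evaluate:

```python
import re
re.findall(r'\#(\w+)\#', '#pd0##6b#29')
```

['pd0', '6b']

Scanning left to right: at [0:5] match '#pd0#', group 1 = 'pd0'; at [5:9] match '#6b#', group 1 = '6b'.
With a single group, `findall` returns only what that group captured — 2 items.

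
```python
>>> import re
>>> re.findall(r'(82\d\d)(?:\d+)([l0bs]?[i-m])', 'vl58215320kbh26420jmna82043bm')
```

This matches the literal '82', then a digit, then a digit (captured); then one or more of a digit (non-capturing group); then optionally one of [l0bs], then a character in [i-m] (captured).
Scanning left to right: at [3:11] match '8215320k', groups = ('8215', 'k'); at [22:29] match '82043bm', groups = ('8204', 'bm').
Multiple groups make `findall` return tuples — one 2-tuple for each match.

[('8215', 'k'), ('8204', 'bm')]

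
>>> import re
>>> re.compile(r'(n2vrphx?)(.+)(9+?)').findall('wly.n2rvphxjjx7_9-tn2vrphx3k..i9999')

[('n2vrphx', '3k..i999', '9')]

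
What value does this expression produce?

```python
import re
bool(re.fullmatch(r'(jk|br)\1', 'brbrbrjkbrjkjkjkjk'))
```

The backreference `\1` re-matches whatever the first group consumed, character for character.
`re.fullmatch` is like wrapping the pattern in `^…$` (in single-line mode).
Here the pattern can't cover the whole string, so the call returns None, and `bool(None)` is False.

False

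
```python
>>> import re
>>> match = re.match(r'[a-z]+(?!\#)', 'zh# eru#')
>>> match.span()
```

(0, 1)

`re.match` won't scan ahead — the pattern has to work from the very first character.
The match spans [0:1] → 'z'.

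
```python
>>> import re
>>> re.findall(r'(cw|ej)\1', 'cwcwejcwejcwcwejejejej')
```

['cw', 'cw', 'ej', 'ej']

A backreference is literal: `\1` must see the identical characters the first group matched.
`findall` collects group 1 from each match (4 total).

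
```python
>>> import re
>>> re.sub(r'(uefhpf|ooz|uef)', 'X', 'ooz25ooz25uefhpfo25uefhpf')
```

'X25X25Xo25X'

Branches in `(...|...)` are attempted left-to-right; the first branch that allows the whole pattern to succeed is taken.
`sub` substitutes 'X' at each match site.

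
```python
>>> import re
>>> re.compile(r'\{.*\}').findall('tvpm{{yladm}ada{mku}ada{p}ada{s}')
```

['{{yladm}ada{mku}ada{p}ada{s}']

`findall` yields the raw match text (1 of them) because the pattern has no groups.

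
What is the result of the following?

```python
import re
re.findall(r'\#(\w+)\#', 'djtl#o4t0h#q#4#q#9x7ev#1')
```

['o4t0h', '4', '9x7ev']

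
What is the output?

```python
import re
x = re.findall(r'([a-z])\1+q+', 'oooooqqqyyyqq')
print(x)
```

['o', 'y']

A backreference is literal: `\1` must see the identical characters the first group matched.
Scanning left to right: at [0:8] match 'oooooqqq', group 1 = 'o'; at [8:13] match 'yyyqq', group 1 = 'y'.
Because there's exactly one group, `findall` drops the full match and keeps group 1 from each hit.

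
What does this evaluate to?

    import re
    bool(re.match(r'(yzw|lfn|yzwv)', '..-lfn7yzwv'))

`re.match` won't scan ahead — the pattern has to work from the very first character.
Here the pattern fails at index 0, so the call returns None, and `bool(None)` is False.

False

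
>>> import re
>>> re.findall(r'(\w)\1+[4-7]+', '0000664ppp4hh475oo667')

['0', 'p', 'h', 'o']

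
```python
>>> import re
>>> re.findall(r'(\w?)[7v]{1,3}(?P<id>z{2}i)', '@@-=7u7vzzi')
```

[('u', 'zzi')]

This matches optionally a word character (captured); then 1 to 3 of one of [7v]; then exactly 2 of the literal 'z', then a literal 'i' (captured as 'id').
Matches: at [5:11] match 'u7vzzi', groups = ('u', 'zzi').
`findall` packs the 2 group values into a tuple for every match.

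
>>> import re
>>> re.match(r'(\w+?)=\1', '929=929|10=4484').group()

'929=929'

After group 1 captures some text, `\1` only succeeds where that same text appears again.
`re.match` only tries the pattern at the start of the string.
The match spans [0:7] → '929=929'.
Captured: group 1 = '929'.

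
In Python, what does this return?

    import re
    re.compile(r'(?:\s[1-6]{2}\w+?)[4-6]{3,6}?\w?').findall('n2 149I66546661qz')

A `+?`/`*?`/`{m,n}?` starts at its minimum and grows only as far as needed for what follows to match.
Since nothing is captured, `findall` lists the 1 matched substring directly.

[' 149I6654']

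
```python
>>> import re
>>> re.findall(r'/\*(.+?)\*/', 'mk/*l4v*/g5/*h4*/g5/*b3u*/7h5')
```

['l4v', 'h4', 'b3u']

Because the quantifier is non-greedy, it stops expanding at the earliest point where the rest of the pattern can succeed.
Walking the string: at [2:9] match '/*l4v*/', group 1 = 'l4v'; at [11:17] match '/*h4*/', group 1 = 'h4'; at [19:26] match '/*b3u*/', group 1 = 'b3u'.
One capturing group, so `findall` returns just the captured substring from each match — 3 in all.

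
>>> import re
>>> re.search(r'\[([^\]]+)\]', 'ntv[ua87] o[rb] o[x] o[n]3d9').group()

'[ua87]'

The match spans [3:9] → '[ua87]'.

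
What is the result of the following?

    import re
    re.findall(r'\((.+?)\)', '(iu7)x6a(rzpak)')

['iu7', 'rzpak']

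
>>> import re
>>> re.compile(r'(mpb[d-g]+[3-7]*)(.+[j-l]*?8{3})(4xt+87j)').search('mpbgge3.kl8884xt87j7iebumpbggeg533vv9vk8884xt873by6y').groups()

('mpbgge3', '.kl888', '4xt87j')

Pattern: the literal 'mpb', then one or more of a character in [d-g], then zero or more of a character in [3-7] (captured); then one or more of any character, then zero or more of a character in [j-l] (lazy), then exactly 3 of a literal '8' (captured); then the literal '4x', then one or more of the literal 't', then the literal '87j' (captured).
`re.search` scans for the first position where the pattern succeeds.
The match spans [0:19] → 'mpbgge3.kl8884xt87j'.
Captured: group 1 = 'mpbgge3', group 2 = '.kl888', group 3 = '4xt87j'.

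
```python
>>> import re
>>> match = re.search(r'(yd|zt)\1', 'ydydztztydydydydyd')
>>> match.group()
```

'ydyd'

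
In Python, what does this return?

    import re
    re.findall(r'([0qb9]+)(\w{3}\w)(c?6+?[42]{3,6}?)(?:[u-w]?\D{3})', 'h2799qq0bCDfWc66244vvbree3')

This matches one or more of one of [0qb9] (captured); then exactly 3 of a word character, then a word character (captured); then optionally a literal 'c', then one or more of a literal '6' (lazy), then 3 to 6 of one of [42] (lazy) (captured); then optionally a character in [u-w], then exactly 3 of a non-digit (non-capturing group).
Walking the string: at [3:23] match '99qq0bCDfWc66244vvbr', groups = ('99qq0b', 'CDfW', 'c66244').
`findall` packs the 3 group values into a tuple for every match.

[('99qq0b', 'CDfW', 'c66244')]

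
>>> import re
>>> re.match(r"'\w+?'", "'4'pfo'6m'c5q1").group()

"'4'"

`re.match` only tries the pattern at the start of the string.
The match spans [0:3] → "'4'".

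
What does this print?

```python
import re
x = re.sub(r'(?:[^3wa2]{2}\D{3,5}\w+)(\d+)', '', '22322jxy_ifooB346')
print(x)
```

22322

Each match is replaced by ''.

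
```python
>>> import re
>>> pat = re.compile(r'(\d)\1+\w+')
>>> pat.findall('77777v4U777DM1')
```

`\1` is not a pattern — it's the concrete string captured by group 1, re-applied verbatim.
Because there's exactly one group, `findall` drops the full match and keeps group 1 from the one hit.

['7']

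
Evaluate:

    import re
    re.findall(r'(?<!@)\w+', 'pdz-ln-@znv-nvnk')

The negative lookaround is zero-width — it rules out positions where the adjacent text would match, without consuming anything.
No capturing groups, so `findall` returns the 4 full match strings.

['pdz', 'ln', 'nv', 'nvnk']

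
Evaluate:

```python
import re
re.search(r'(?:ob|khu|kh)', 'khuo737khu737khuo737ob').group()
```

The regex engine tests alternatives in the order written; an earlier branch that matches wins even if a later one would match more.
The match spans [0:3] → 'khu'.

'khu'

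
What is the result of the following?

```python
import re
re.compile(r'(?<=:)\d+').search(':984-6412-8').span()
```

Because the assertion is zero-width, the text it checks is not consumed and won't appear in the result.
The match spans [1:4] → '984'.

(1, 4)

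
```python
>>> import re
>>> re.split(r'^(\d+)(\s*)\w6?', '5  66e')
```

Because the pattern has a capturing group, `split` also inserts each captured text between the pieces.

['', '5', '  ', 'e']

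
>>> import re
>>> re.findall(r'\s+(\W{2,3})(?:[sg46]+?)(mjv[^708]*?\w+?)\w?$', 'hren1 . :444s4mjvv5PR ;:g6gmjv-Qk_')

[('. :', 'mjvv5PR ;:g6gmjv-Qk')]

`findall` packs the 2 group values into a tuple for every match.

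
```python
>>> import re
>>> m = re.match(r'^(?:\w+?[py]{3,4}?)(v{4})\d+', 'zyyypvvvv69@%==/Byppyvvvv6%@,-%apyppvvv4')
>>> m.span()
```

`match` is anchored at position 0; if the pattern doesn't fit there, it returns None.
The match spans [0:11] → 'zyyypvvvv69'.

(0, 11)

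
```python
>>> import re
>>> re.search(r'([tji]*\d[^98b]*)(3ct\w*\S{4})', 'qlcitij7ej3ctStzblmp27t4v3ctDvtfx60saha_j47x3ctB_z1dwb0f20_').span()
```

This matches zero or more of one of [tji], then a digit, then zero or more of any character except [98b] (captured); then the literal '3ct', then zero or more of a word character, then exactly 4 of a non-whitespace character (captured).
The match spans [3:59] → 'itij7ej3ctStzblmp27t4v3ctDvtfx60saha_j47x3ctB_z1dwb0f20_'.

(3, 59)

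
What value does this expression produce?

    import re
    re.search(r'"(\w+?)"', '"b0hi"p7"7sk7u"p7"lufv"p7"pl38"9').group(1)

'b0hi'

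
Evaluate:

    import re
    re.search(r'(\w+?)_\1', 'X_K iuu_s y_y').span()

(10, 13)

`\1` has to match the exact text group 1 already captured.
The match spans [10:13] → 'y_y'.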